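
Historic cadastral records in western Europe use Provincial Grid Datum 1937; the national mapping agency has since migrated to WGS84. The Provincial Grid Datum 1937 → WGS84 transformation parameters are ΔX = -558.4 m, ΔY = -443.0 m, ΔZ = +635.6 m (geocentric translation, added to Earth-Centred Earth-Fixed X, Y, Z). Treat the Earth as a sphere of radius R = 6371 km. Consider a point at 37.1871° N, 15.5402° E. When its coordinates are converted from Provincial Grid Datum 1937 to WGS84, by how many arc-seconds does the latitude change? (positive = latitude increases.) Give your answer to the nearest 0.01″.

sin φ = 0.604420, cos φ = 0.796666, sin λ = 0.267914, cos λ = 0.963443.
North component: ΔN = −sin φ cos λ·ΔX − sin φ sin λ·ΔY + cos φ·ΔZ = −(0.604420)(0.963443)(-558.4) − (0.604420)(0.267914)(-443.0) + (0.796666)(635.6) = 903.27 m.
1° of latitude spans πR/180 = 111195 m, so Δφ = 903.27 / 111195 × 3600 = 29.244″.

Δφ = 29.24″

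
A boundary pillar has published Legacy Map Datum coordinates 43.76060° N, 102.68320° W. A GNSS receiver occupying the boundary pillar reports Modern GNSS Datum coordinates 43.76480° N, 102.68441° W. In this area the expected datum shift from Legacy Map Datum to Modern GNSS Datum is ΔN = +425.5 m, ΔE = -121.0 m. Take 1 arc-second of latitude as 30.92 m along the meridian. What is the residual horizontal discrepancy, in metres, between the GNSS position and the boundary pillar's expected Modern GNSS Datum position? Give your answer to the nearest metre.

48 m

Observed coordinate differences: Δφ = +0.00420°, Δλ = -0.00121°.
Converting to metres (1° lat = 111312 m, cos φ = 0.722236): observed ΔN = 467.5 m, observed ΔE = -97.3 m.
Subtracting the expected shift leaves a residual of 467.5 − (425.5) = 42.0 m north and -97.3 − (-121.0) = 23.7 m east.
Residual distance = √(42.0² + 23.7²) = 48.2 m.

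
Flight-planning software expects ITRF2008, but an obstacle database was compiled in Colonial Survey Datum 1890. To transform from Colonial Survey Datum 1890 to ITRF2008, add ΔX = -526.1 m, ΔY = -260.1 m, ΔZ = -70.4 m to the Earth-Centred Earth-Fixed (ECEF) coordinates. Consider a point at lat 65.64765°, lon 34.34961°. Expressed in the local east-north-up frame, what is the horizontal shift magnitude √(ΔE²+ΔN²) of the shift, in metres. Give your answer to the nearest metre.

The local east axis at (φ, λ) is (−sin λ, cos λ, 0), so ΔE = −sin(34.34961°)·(-526.1) + cos(34.34961°)·(-260.1) = 82.11 m.
The local north axis is (−sin φ cos λ, −sin φ sin λ, cos φ), giving ΔN = 395.708 + 133.702 − 29.029 = 500.38 m.
Horizontal magnitude = √(ΔE² + ΔN²) = √(82.11² + 500.38²) = 507.07 m.

507 m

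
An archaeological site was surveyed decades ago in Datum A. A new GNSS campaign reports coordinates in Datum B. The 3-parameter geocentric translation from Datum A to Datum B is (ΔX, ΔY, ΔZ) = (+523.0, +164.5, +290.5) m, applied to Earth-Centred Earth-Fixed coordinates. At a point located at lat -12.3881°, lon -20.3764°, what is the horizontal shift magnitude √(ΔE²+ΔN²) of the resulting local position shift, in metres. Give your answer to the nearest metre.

The local east axis at (φ, λ) is (−sin λ, cos λ, 0), so ΔE = −sin(-20.3764°)·523.0 + cos(-20.3764°)·164.5 = 336.31 m.
The local north axis is (−sin φ cos λ, −sin φ sin λ, cos φ), giving ΔN = 105.180 − 12.288 + 283.736 = 376.63 m.
Horizontal magnitude = √(ΔE² + ΔN²) = √(336.31² + 376.63²) = 504.93 m.

505 m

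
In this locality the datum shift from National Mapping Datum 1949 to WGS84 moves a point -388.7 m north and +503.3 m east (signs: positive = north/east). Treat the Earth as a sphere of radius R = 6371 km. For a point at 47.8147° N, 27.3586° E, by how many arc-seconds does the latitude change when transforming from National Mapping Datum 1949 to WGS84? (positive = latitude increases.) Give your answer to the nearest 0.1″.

On a sphere of radius R, 1 rad of latitude = R, so Δφ = ΔN / R = -388.7 / 6371000 = -6.1011e-05 rad = -12.584″.

Δφ = -12.6″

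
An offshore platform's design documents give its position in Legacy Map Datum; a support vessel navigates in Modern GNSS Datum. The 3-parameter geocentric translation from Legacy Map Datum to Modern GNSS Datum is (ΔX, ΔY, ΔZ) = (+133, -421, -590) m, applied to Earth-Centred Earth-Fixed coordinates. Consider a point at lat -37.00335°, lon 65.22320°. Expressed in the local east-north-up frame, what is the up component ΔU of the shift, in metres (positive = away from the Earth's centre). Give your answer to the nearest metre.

The local up (radial) axis is (cos φ cos λ, cos φ sin λ, sin φ), giving ΔU = 44.513 − 305.262 + 355.098 = 94.35 m.

ΔU = 94 m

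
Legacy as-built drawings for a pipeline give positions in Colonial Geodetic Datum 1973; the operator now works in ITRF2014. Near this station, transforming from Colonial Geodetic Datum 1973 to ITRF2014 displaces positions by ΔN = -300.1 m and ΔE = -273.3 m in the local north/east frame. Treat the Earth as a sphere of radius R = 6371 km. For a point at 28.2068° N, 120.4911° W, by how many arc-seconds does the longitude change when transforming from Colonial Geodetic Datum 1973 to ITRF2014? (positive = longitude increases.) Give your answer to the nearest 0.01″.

At latitude 28.2068°, cos φ = 0.881247.
One radian of longitude at latitude φ spans R cos φ, so Δλ = ΔE / (R cos φ) = -273.3 / (6371000 × 0.881247) = -4.8678e-05 rad = -10.041″.

Δλ = -10.04″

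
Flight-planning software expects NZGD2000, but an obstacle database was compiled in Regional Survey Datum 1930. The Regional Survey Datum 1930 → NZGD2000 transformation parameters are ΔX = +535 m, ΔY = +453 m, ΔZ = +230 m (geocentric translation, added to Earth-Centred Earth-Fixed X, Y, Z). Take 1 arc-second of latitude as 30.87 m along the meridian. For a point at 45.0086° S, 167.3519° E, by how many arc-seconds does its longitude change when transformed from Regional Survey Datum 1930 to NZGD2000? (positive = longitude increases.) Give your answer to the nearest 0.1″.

sin φ = -0.707213, cos φ = 0.707001, sin λ = 0.218962, cos λ = -0.975733.
East component: ΔE = −sin λ·ΔX + cos λ·ΔY = −(0.218962)(535) + (-0.975733)(453) = -559.15 m.
1° of latitude spans 3600 × 30.87 = 111132 m; at latitude φ, 1° of longitude spans that × cos φ = 78570.4 m, so Δλ = -559.15 / 78570.4 × 3600 = -25.620″.

Δλ = -25.6″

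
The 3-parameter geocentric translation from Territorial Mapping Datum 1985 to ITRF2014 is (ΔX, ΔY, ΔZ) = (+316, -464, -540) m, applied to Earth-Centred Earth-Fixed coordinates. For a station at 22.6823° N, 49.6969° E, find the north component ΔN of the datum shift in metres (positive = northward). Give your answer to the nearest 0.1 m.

At φ = 22.6823°, λ = 49.6969°: sin φ = 0.385621, cos φ = 0.922657, sin λ = 0.762633, cos λ = 0.646831.
ΔN = −sin φ cos λ·ΔX − sin φ sin λ·ΔY + cos φ·ΔZ = −(0.385621)(0.646831)(316) − (0.385621)(0.762633)(-464) + (0.922657)(-540) = -440.60 m.

ΔN = -440.6 m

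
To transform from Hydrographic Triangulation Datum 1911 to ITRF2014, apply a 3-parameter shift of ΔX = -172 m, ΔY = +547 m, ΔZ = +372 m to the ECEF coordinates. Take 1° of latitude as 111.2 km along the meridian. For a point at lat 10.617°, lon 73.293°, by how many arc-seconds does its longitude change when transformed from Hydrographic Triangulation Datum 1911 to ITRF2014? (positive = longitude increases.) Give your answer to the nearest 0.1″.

Δλ = 10.6″

sin φ = 0.184243, cos φ = 0.982881, sin λ = 0.957787, cos λ = 0.287478.
East component: ΔE = −sin λ·ΔX + cos λ·ΔY = −(0.957787)(-172) + (0.287478)(547) = 321.99 m.
1° of latitude spans 111200 m; at latitude φ, 1° of longitude spans that × cos φ = 109296.3 m, so Δλ = 321.99 / 109296.3 × 3600 = 10.606″.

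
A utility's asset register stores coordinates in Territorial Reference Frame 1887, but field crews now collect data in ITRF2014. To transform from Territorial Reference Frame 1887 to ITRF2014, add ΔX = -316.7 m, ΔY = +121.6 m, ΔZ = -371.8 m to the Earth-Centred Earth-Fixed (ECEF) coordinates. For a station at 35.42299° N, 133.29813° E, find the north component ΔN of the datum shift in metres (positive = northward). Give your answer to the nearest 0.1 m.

ΔN = -480.2 m

The local north axis is (−sin φ cos λ, −sin φ sin λ, cos φ), giving ΔN = -125.886 − 51.295 − 302.978 = -480.16 m.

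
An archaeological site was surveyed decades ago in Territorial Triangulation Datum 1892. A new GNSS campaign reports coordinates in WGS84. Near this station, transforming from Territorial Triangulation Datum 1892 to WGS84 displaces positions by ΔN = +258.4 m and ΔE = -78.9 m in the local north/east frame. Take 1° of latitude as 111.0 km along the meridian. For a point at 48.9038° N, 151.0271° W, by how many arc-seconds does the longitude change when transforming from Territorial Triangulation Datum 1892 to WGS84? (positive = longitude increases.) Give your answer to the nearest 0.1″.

At latitude 48.9038°, cos φ = 0.657325.
1° of longitude at this latitude = 111.0 × cos φ = 72.96 km, so Δλ = -78.9 / 72963.1 = -0.0010814° = -3.893″.

Δλ = -3.9″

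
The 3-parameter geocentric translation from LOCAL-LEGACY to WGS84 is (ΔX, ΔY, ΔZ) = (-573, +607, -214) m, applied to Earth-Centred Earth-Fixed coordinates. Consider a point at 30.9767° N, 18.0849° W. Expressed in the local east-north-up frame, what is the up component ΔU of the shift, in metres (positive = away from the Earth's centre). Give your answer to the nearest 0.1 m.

ΔU = -738.7 m

At φ = 30.9767°, λ = -18.0849°: sin φ = 0.514689, cos φ = 0.857377, sin λ = -0.310426, cos λ = 0.950598.
ΔU = cos φ cos λ·ΔX + cos φ sin λ·ΔY + sin φ·ΔZ = (0.857377)(0.950598)(-573) + (0.857377)(-0.310426)(607) + (0.514689)(-214) = -738.70 m.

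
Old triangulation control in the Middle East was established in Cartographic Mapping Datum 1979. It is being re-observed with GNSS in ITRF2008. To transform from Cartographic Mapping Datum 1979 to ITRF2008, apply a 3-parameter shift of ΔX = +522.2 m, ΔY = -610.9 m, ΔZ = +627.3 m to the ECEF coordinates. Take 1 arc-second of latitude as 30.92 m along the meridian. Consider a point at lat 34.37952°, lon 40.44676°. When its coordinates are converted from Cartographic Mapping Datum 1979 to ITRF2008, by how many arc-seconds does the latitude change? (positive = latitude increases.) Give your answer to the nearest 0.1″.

sin φ = 0.564672, cos φ = 0.825315, sin λ = 0.648741, cos λ = 0.761009.
North component: ΔN = −sin φ cos λ·ΔX − sin φ sin λ·ΔY + cos φ·ΔZ = −(0.564672)(0.761009)(522.2) − (0.564672)(0.648741)(-610.9) + (0.825315)(627.3) = 517.11 m.
1° of latitude spans 3600 × 30.92 = 111312 m, so Δφ = 517.11 / 111312 × 3600 = 16.724″.

Δφ = 16.7″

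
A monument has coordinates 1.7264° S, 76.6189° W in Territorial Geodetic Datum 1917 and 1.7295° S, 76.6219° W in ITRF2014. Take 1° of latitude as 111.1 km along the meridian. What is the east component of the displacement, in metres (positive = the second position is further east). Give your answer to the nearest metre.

Δφ = -1.7295° − -1.7264° = -0.0031°; Δλ = -76.6219° − -76.6189° = -0.0030°.
ΔN = Δφ × 111100 = -344.4 m; ΔE = Δλ × 111100 × cos(-1.7264°) = -0.0030 × 111100 × 0.999546 = -333.1 m.

ΔE = -333 m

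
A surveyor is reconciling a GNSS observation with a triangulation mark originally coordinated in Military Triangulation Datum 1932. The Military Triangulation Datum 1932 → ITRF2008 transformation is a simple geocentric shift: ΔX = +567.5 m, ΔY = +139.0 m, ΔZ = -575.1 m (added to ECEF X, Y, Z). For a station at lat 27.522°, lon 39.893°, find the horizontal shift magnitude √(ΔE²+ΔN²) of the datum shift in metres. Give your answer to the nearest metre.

795 m

The local east axis at (φ, λ) is (−sin λ, cos λ, 0), so ΔE = −sin(39.893°)·567.5 + cos(39.893°)·139.0 = -257.32 m.
The local north axis is (−sin φ cos λ, −sin φ sin λ, cos φ), giving ΔN = -201.199 − 41.195 − 510.018 = -752.41 m.
Horizontal magnitude = √(ΔE² + ΔN²) = √((-257.32)² + (-752.41)²) = 795.20 m.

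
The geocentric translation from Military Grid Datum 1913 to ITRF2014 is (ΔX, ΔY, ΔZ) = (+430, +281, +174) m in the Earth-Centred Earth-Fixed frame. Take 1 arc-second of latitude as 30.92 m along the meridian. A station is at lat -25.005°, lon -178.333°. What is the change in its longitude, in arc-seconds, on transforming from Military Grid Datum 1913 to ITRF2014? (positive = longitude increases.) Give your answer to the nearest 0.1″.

Δλ = -9.6″

sin φ = -0.422697, cos φ = 0.906271, sin λ = -0.029091, cos λ = -0.999577.
East component: ΔE = −sin λ·ΔX + cos λ·ΔY = −(-0.029091)(430) + (-0.999577)(281) = -268.37 m.
1° of latitude spans 3600 × 30.92 = 111312 m; at latitude φ, 1° of longitude spans that × cos φ = 100878.8 m, so Δλ = -268.37 / 100878.8 × 3600 = -9.577″.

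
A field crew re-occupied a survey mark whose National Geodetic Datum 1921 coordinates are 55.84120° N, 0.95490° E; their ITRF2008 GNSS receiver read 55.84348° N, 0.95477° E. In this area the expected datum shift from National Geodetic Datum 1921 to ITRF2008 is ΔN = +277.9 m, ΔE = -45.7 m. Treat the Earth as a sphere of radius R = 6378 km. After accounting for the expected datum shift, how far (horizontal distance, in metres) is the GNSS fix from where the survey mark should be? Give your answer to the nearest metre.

45 m

Observed coordinate differences: Δφ = +0.00228°, Δλ = -0.00013°.
Converting to metres (1° lat = 111317 m, cos φ = 0.561488): observed ΔN = 253.8 m, observed ΔE = -8.1 m.
Subtracting the expected shift leaves a residual of 253.8 − (277.9) = -24.1 m north and -8.1 − (-45.7) = 37.6 m east.
Residual distance = √((-24.1)² + 37.6²) = 44.6 m.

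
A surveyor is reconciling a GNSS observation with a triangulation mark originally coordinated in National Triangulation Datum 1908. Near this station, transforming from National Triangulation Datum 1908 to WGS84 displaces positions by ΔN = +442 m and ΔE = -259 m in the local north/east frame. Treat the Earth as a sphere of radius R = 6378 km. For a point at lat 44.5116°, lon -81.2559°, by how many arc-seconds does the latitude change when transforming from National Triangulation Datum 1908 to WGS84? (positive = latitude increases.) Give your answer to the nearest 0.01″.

Δφ = 14.29″

On a sphere of radius R, 1 rad of latitude = R, so Δφ = ΔN / R = 442.0 / 6378000 = 6.9301e-05 rad = 14.294″.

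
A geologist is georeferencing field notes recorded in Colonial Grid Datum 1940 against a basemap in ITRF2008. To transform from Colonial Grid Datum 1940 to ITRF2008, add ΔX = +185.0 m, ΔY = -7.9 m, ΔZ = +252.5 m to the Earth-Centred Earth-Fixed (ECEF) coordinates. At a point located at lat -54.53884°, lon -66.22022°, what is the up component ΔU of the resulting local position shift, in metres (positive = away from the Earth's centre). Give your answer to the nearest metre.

At φ = -54.53884°, λ = -66.22022°: sin φ = -0.814509, cos φ = 0.580151, sin λ = -0.915102, cos λ = 0.403222.
ΔU = cos φ cos λ·ΔX + cos φ sin λ·ΔY + sin φ·ΔZ = (0.580151)(0.403222)(185.0) + (0.580151)(-0.915102)(-7.9) + (-0.814509)(252.5) = -158.19 m.

ΔU = -158 m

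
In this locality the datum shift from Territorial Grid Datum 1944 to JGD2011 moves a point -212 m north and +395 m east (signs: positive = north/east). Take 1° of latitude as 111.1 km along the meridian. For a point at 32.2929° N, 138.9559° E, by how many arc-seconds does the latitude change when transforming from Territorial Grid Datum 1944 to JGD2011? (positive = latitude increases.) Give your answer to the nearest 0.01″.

Δφ = -6.87″

1° of latitude = 111.1 km, so Δφ = -212.0 / 111100 = -0.0019082° = -6.869″.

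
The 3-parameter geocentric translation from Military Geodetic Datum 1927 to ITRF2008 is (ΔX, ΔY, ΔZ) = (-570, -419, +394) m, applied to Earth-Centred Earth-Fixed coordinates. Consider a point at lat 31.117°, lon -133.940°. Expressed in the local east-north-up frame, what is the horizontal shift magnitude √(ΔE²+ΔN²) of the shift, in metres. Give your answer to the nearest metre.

At φ = 31.117°, λ = -133.940°: sin φ = 0.516787, cos φ = 0.856114, sin λ = -0.720067, cos λ = -0.693905.
ΔE = −sin λ·ΔX + cos λ·ΔY = −(-0.720067)·(-570) + (-0.693905)·(-419) = -119.69 m.
ΔN = −sin φ cos λ·ΔX − sin φ sin λ·ΔY + cos φ·ΔZ = −(0.516787)(-0.693905)(-570) − (0.516787)(-0.720067)(-419) + (0.856114)(394) = -23.01 m.
Horizontal magnitude = √(ΔE² + ΔN²) = √((-119.69)² + (-23.01)²) = 121.88 m.

122 m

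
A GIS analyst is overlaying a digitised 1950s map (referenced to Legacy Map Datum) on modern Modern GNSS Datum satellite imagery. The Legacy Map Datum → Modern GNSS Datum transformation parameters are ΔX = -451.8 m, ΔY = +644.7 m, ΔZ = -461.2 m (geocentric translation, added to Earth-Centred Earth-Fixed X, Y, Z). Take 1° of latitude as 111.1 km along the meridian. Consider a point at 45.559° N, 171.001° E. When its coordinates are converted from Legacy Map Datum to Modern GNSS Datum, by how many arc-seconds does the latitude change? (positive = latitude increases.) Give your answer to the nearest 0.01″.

sin φ = 0.713972, cos φ = 0.700174, sin λ = 0.156417, cos λ = -0.987691.
North component: ΔN = −sin φ cos λ·ΔX − sin φ sin λ·ΔY + cos φ·ΔZ = −(0.713972)(-0.987691)(-451.8) − (0.713972)(0.156417)(644.7) + (0.700174)(-461.2) = -713.52 m.
1° of latitude spans 111100 m, so Δφ = -713.52 / 111100 × 3600 = -23.120″.

Δφ = -23.12″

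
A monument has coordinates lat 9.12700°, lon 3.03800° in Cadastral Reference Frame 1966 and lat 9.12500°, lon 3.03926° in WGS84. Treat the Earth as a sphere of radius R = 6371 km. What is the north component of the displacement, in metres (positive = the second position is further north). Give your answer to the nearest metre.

ΔN = -222 m

Δφ = 9.12500° − 9.12700° = -0.00200°; Δλ = 3.03926° − 3.03800° = +0.00126°.
1° along a meridian = πR/180 = 111195 m.
ΔN = Δφ × 111195 = -222.4 m; ΔE = Δλ × 111195 × cos(9.12700°) = +0.00126 × 111195 × 0.987339 = 138.3 m.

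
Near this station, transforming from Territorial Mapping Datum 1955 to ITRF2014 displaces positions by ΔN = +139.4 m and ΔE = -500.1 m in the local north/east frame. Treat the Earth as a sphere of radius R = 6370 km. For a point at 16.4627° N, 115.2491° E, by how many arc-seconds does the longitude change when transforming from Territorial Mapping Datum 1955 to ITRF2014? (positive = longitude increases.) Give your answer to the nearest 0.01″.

Δλ = -16.89″

At latitude 16.4627°, cos φ = 0.959004.
One radian of longitude at latitude φ spans R cos φ, so Δλ = ΔE / (R cos φ) = -500.1 / (6370000 × 0.959004) = -8.1865e-05 rad = -16.886″.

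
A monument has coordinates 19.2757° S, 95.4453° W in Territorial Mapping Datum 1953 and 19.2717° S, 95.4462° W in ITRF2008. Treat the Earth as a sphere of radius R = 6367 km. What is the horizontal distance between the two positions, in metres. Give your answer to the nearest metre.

Δφ = -19.2717° − -19.2757° = +0.0040°; Δλ = -95.4462° − -95.4453° = -0.0009°.
1° along a meridian = πR/180 = 111125 m.
ΔN = Δφ × 111125 = 444.5 m; ΔE = Δλ × 111125 × cos(-19.2757°) = -0.0009 × 111125 × 0.943941 = -94.4 m.
Distance = √(ΔE² + ΔN²) = √((-94.4)² + 444.5²) = 454.4 m.

454 m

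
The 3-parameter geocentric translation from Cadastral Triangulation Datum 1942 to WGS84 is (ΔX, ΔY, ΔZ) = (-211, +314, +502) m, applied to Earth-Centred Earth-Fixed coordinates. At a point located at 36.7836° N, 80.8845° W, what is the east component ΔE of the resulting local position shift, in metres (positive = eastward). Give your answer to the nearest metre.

ΔE = -159 m

At φ = 36.7836°, λ = -80.8845°: sin φ = 0.598794, cos φ = 0.800903, sin λ = -0.987371, cos λ = 0.158425.
ΔE = −sin λ·ΔX + cos λ·ΔY = −(-0.987371)·(-211) + (0.158425)·(314) = -158.59 m.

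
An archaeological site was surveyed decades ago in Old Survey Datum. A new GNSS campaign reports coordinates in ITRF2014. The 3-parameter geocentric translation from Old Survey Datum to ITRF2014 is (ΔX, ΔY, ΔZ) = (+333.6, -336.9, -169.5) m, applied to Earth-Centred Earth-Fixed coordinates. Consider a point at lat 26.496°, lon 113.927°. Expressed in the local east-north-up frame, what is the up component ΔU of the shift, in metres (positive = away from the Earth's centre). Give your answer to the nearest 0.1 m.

The local up (radial) axis is (cos φ cos λ, cos φ sin λ, sin φ), giving ΔU = -121.088 − 275.603 − 75.620 = -472.31 m.

ΔU = -472.3 m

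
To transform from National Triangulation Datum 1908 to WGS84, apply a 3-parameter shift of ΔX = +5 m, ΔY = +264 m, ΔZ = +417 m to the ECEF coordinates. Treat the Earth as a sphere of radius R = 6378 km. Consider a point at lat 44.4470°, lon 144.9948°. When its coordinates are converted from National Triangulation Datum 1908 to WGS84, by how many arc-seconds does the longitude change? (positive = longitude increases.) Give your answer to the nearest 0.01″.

sin φ = 0.700249, cos φ = 0.713899, sin λ = 0.573651, cos λ = -0.819100.
East component: ΔE = −sin λ·ΔX + cos λ·ΔY = −(0.573651)(5) + (-0.819100)(264) = -219.11 m.
1° of latitude spans πR/180 = 111317 m; at latitude φ, 1° of longitude spans that × cos φ = 79469.1 m, so Δλ = -219.11 / 79469.1 × 3600 = -9.926″.

Δλ = -9.93″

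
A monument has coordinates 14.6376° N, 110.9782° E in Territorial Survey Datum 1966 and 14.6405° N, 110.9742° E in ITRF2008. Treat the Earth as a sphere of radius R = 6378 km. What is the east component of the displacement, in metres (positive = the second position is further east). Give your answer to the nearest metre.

ΔE = -431 m

Δφ = 14.6405° − 14.6376° = +0.0029°; Δλ = 110.9742° − 110.9782° = -0.0040°.
1° along a meridian = πR/180 = 111317 m.
ΔN = Δφ × 111317 = 322.8 m; ΔE = Δλ × 111317 × cos(14.6376°) = -0.0040 × 111317 × 0.967544 = -430.8 m.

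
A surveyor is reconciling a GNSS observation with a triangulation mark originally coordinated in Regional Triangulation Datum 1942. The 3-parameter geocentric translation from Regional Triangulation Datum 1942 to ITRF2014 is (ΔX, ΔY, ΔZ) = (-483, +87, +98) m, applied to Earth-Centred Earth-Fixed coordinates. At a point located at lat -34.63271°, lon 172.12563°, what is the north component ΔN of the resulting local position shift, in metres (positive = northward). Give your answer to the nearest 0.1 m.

At φ = -34.63271°, λ = 172.12563°: sin φ = -0.568314, cos φ = 0.822812, sin λ = 0.137001, cos λ = -0.990571.
ΔN = −sin φ cos λ·ΔX − sin φ sin λ·ΔY + cos φ·ΔZ = −(-0.568314)(-0.990571)(-483) − (-0.568314)(0.137001)(87) + (0.822812)(98) = 359.32 m.

ΔN = 359.3 m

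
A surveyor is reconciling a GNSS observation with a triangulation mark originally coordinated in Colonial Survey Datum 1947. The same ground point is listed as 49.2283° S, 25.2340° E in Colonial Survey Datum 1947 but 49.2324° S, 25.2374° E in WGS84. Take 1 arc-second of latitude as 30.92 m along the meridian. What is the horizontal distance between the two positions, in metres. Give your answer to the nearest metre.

Δφ = -49.2324° − -49.2283° = -0.0041°; Δλ = 25.2374° − 25.2340° = +0.0034°.
1° of latitude = 3600 × 30.92 = 111312 m.
ΔN = Δφ × 111312 = -456.4 m; ΔE = Δλ × 111312 × cos(-49.2283°) = +0.0034 × 111312 × 0.653047 = 247.2 m.
Distance = √(ΔE² + ΔN²) = √(247.2² + (-456.4)²) = 519.0 m.

519 m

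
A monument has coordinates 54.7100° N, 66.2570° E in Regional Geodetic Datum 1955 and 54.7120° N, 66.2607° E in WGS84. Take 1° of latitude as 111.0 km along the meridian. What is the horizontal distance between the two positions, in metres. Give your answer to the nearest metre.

Δφ = 54.7120° − 54.7100° = +0.0020°; Δλ = 66.2607° − 66.2570° = +0.0037°.
ΔN = Δφ × 111000 = 222.0 m; ΔE = Δλ × 111000 × cos(54.7100°) = +0.0037 × 111000 × 0.577715 = 237.3 m.
Distance = √(ΔE² + ΔN²) = √(237.3² + 222.0²) = 324.9 m.

325 m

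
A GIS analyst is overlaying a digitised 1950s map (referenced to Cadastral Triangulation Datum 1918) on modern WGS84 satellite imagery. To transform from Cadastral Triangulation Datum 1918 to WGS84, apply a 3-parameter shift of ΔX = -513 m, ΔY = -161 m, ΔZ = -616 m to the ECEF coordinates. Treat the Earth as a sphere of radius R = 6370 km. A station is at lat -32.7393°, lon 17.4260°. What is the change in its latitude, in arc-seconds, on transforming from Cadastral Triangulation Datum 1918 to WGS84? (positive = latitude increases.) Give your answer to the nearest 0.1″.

Δφ = -26.2″

sin φ = -0.540817, cos φ = 0.841140, sin λ = 0.299474, cos λ = 0.954105.
North component: ΔN = −sin φ cos λ·ΔX − sin φ sin λ·ΔY + cos φ·ΔZ = −(-0.540817)(0.954105)(-513) − (-0.540817)(0.299474)(-161) + (0.841140)(-616) = -808.92 m.
1° of latitude spans πR/180 = 111177 m, so Δφ = -808.92 / 111177 × 3600 = -26.193″.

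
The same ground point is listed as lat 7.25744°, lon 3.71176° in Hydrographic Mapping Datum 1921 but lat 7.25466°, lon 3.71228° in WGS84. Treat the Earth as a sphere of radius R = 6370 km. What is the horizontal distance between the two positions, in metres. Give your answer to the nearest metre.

Δφ = 7.25466° − 7.25744° = -0.00278°; Δλ = 3.71228° − 3.71176° = +0.00052°.
1° along a meridian = πR/180 = 111177 m.
ΔN = Δφ × 111177 = -309.1 m; ΔE = Δλ × 111177 × cos(7.25744°) = +0.00052 × 111177 × 0.991989 = 57.3 m.
Distance = √(ΔE² + ΔN²) = √(57.3² + (-309.1)²) = 314.3 m.

314 m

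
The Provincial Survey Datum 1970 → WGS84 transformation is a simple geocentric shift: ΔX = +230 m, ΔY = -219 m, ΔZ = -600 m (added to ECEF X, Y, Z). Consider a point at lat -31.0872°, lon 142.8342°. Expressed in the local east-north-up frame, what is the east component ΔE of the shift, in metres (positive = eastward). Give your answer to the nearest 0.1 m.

The local east axis at (φ, λ) is (−sin λ, cos λ, 0), so ΔE = −sin(142.8342°)·230 + cos(142.8342°)·(-219) = 35.57 m.

ΔE = 35.6 m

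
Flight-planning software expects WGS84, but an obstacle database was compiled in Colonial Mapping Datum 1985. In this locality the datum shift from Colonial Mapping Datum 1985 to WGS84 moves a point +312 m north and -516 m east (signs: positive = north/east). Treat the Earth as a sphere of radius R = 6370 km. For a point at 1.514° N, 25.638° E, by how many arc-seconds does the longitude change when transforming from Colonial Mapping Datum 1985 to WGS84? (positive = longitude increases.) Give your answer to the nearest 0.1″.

Δλ = -16.7″

At latitude 1.514°, cos φ = 0.999651.
One radian of longitude at latitude φ spans R cos φ, so Δλ = ΔE / (R cos φ) = -516.0 / (6370000 × 0.999651) = -8.1033e-05 rad = -16.714″.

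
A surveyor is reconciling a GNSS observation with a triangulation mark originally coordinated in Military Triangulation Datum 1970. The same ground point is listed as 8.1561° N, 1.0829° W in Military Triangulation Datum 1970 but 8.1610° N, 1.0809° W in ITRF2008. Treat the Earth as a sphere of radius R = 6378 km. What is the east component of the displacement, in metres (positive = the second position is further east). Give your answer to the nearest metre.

ΔE = 220 m

Δφ = 8.1610° − 8.1561° = +0.0049°; Δλ = -1.0809° − -1.0829° = +0.0020°.
1° along a meridian = πR/180 = 111317 m.
ΔN = Δφ × 111317 = 545.5 m; ΔE = Δλ × 111317 × cos(8.1561°) = +0.0020 × 111317 × 0.989885 = 220.4 m.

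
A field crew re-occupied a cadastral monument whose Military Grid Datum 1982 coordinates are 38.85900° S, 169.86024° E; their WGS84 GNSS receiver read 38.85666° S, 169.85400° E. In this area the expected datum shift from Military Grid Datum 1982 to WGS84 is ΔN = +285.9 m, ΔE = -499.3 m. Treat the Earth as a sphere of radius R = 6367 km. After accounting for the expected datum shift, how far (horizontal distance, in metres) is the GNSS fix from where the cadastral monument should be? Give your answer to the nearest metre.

Observed coordinate differences: Δφ = +0.00234°, Δλ = -0.00624°.
Converting to metres (1° lat = 111125 m, cos φ = 0.778692): observed ΔN = 260.0 m, observed ΔE = -540.0 m.
Subtracting the expected shift leaves a residual of 260.0 − (285.9) = -25.9 m north and -540.0 − (-499.3) = -40.7 m east.
Residual distance = √((-25.9)² + (-40.7)²) = 48.2 m.

48 m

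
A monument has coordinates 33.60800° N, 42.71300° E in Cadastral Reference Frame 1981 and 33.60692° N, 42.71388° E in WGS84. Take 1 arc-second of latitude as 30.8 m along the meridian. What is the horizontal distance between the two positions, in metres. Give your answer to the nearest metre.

145 m

Δφ = 33.60692° − 33.60800° = -0.00108°; Δλ = 42.71388° − 42.71300° = +0.00088°.
1° of latitude = 3600 × 30.80 = 110880 m.
ΔN = Δφ × 110880 = -119.8 m; ΔE = Δλ × 110880 × cos(33.60800°) = +0.00088 × 110880 × 0.832844 = 81.3 m.
Distance = √(ΔE² + ΔN²) = √(81.3² + (-119.8)²) = 144.7 m.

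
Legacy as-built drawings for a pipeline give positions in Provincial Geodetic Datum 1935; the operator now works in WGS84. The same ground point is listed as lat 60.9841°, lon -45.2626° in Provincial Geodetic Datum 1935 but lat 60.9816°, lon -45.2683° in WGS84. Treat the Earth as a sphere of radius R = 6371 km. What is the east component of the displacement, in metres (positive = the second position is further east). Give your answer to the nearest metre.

ΔE = -307 m

Δφ = 60.9816° − 60.9841° = -0.0025°; Δλ = -45.2683° − -45.2626° = -0.0057°.
1° along a meridian = πR/180 = 111195 m.
ΔN = Δφ × 111195 = -278.0 m; ΔE = Δλ × 111195 × cos(60.9841°) = -0.0057 × 111195 × 0.485052 = -307.4 m.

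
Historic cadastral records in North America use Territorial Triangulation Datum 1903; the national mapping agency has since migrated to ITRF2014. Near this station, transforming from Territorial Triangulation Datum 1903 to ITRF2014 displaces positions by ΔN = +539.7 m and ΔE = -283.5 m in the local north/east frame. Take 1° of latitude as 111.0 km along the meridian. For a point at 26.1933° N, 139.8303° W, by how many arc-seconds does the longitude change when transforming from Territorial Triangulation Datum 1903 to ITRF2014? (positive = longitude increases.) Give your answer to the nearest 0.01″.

At latitude 26.1933°, cos φ = 0.897310.
1° of longitude at this latitude = 111.0 × cos φ = 99.60 km, so Δλ = -283.5 / 99601.4 = -0.0028463° = -10.247″.

Δλ = -10.25″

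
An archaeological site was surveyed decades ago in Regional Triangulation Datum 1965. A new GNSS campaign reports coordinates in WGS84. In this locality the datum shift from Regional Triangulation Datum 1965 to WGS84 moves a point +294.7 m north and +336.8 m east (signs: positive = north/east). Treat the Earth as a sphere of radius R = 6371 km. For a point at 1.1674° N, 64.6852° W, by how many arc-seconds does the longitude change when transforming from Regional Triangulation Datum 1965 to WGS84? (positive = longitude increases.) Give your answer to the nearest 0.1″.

Δλ = 10.9″

At latitude 1.1674°, cos φ = 0.999792.
One radian of longitude at latitude φ spans R cos φ, so Δλ = ΔE / (R cos φ) = 336.8 / (6371000 × 0.999792) = 5.2876e-05 rad = 10.906″.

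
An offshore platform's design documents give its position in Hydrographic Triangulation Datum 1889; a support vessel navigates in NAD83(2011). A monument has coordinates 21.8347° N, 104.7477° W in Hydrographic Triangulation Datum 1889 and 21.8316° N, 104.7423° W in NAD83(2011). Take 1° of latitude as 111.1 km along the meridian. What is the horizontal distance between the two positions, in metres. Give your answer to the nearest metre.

655 m

Δφ = 21.8316° − 21.8347° = -0.0031°; Δλ = -104.7423° − -104.7477° = +0.0054°.
ΔN = Δφ × 111100 = -344.4 m; ΔE = Δλ × 111100 × cos(21.8347°) = +0.0054 × 111100 × 0.928261 = 556.9 m.
Distance = √(ΔE² + ΔN²) = √(556.9² + (-344.4)²) = 654.8 m.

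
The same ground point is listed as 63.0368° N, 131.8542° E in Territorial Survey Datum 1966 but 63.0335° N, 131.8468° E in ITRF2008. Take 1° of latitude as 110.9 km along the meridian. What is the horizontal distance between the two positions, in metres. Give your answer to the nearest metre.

Δφ = 63.0335° − 63.0368° = -0.0033°; Δλ = 131.8468° − 131.8542° = -0.0074°.
ΔN = Δφ × 110900 = -366.0 m; ΔE = Δλ × 110900 × cos(63.0368°) = -0.0074 × 110900 × 0.453418 = -372.1 m.
Distance = √(ΔE² + ΔN²) = √((-372.1)² + (-366.0)²) = 521.9 m.

522 m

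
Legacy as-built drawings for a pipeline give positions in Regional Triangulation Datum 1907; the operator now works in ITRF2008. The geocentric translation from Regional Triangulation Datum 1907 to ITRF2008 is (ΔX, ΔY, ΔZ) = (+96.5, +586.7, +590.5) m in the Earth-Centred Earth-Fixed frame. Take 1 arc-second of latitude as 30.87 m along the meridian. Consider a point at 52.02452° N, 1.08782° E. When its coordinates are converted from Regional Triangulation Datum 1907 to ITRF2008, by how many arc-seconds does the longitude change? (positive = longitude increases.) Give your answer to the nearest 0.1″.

Δλ = 30.8″

sin φ = 0.788274, cos φ = 0.615324, sin λ = 0.018985, cos λ = 0.999820.
East component: ΔE = −sin λ·ΔX + cos λ·ΔY = −(0.018985)(96.5) + (0.999820)(586.7) = 584.76 m.
1° of latitude spans 3600 × 30.87 = 111132 m; at latitude φ, 1° of longitude spans that × cos φ = 68382.2 m, so Δλ = 584.76 / 68382.2 × 3600 = 30.785″.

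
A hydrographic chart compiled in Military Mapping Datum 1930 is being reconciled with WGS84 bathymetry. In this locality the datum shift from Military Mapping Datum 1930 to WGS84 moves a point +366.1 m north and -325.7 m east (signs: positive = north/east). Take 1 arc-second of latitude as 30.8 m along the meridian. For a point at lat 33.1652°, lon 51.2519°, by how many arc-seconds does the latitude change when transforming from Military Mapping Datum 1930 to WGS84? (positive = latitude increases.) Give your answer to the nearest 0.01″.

Δφ = 11.89″

1″ of latitude = 30.80 m, so Δφ = 366.1 / 30.80 = 11.886″.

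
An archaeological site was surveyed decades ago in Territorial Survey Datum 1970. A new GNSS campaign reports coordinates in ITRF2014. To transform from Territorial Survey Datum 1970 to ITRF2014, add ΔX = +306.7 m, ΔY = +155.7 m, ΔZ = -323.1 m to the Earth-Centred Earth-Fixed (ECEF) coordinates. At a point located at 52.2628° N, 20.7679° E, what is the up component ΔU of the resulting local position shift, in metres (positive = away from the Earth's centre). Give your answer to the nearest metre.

ΔU = -46 m

The local up (radial) axis is (cos φ cos λ, cos φ sin λ, sin φ), giving ΔU = 175.516 + 33.790 − 255.516 = -46.21 m.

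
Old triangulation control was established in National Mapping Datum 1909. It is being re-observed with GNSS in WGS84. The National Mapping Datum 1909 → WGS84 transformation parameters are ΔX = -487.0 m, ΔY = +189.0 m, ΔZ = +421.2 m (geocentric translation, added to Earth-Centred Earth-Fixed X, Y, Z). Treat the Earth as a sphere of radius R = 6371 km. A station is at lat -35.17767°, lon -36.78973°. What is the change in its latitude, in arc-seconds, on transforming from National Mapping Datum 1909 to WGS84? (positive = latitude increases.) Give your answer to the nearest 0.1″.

sin φ = -0.576114, cos φ = 0.817369, sin λ = -0.598880, cos λ = 0.800839.
North component: ΔN = −sin φ cos λ·ΔX − sin φ sin λ·ΔY + cos φ·ΔZ = −(-0.576114)(0.800839)(-487.0) − (-0.576114)(-0.598880)(189.0) + (0.817369)(421.2) = 54.38 m.
1° of latitude spans πR/180 = 111195 m, so Δφ = 54.38 / 111195 × 3600 = 1.761″.

Δφ = 1.8″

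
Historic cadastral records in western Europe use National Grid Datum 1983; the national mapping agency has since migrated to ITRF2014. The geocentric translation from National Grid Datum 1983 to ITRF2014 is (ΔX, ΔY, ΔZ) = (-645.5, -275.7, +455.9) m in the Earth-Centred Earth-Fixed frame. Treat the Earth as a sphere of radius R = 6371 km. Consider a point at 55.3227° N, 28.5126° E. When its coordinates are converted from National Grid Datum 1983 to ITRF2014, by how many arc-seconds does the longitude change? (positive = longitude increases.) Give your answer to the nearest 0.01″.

sin φ = 0.822370, cos φ = 0.568954, sin λ = 0.477352, cos λ = 0.878712.
East component: ΔE = −sin λ·ΔX + cos λ·ΔY = −(0.477352)(-645.5) + (0.878712)(-275.7) = 65.87 m.
1° of latitude spans πR/180 = 111195 m; at latitude φ, 1° of longitude spans that × cos φ = 63264.8 m, so Δλ = 65.87 / 63264.8 × 3600 = 3.748″.

Δλ = 3.75″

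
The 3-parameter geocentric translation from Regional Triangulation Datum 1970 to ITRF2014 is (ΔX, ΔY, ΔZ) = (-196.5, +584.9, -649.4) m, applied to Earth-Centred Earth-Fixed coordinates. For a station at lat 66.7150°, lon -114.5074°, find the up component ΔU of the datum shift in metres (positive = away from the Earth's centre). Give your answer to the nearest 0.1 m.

The local up (radial) axis is (cos φ cos λ, cos φ sin λ, sin φ), giving ΔU = 32.221 − 210.383 − 596.506 = -774.67 m.

ΔU = -774.7 m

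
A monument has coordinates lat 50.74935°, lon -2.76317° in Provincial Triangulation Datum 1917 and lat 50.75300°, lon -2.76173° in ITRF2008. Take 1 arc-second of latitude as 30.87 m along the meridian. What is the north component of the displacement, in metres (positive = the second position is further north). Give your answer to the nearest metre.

ΔN = 406 m

Δφ = 50.75300° − 50.74935° = +0.00365°; Δλ = -2.76173° − -2.76317° = +0.00144°.
1° of latitude = 3600 × 30.87 = 111132 m.
ΔN = Δφ × 111132 = 405.6 m; ΔE = Δλ × 111132 × cos(50.74935°) = +0.00144 × 111132 × 0.632714 = 101.3 m.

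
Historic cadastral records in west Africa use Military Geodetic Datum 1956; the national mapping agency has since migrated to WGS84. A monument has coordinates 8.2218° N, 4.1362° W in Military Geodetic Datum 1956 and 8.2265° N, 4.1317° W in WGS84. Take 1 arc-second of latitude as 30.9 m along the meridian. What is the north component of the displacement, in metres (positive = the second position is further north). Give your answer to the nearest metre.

ΔN = 523 m

Δφ = 8.2265° − 8.2218° = +0.0047°; Δλ = -4.1317° − -4.1362° = +0.0045°.
1° of latitude = 3600 × 30.90 = 111240 m.
ΔN = Δφ × 111240 = 522.8 m; ΔE = Δλ × 111240 × cos(8.2218°) = +0.0045 × 111240 × 0.989722 = 495.4 m.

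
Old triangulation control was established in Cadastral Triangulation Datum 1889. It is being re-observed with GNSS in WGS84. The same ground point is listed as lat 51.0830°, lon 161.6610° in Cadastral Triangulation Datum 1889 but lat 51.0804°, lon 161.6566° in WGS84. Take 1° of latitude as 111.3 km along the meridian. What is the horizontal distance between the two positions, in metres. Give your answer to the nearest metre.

422 m

Δφ = 51.0804° − 51.0830° = -0.0026°; Δλ = 161.6566° − 161.6610° = -0.0044°.
ΔN = Δφ × 111300 = -289.4 m; ΔE = Δλ × 111300 × cos(51.0830°) = -0.0044 × 111300 × 0.628194 = -307.6 m.
Distance = √(ΔE² + ΔN²) = √((-307.6)² + (-289.4)²) = 422.4 m.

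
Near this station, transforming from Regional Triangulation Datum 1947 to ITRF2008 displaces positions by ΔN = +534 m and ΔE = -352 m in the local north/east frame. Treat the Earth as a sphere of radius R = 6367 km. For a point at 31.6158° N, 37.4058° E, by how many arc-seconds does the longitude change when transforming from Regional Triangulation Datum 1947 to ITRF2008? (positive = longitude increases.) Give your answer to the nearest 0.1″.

Δλ = -13.4″

At latitude 31.6158°, cos φ = 0.851582.
One radian of longitude at latitude φ spans R cos φ, so Δλ = ΔE / (R cos φ) = -352.0 / (6367000 × 0.851582) = -6.4920e-05 rad = -13.391″.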